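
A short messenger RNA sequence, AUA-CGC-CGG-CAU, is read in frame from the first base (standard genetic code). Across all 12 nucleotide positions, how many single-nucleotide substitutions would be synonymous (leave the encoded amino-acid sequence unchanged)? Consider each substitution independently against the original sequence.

10

Codon 1 (AUA, Ile): 2 synonymous substitutions.
Codon 2 (CGC, Arg): 3 synonymous substitutions.
Codon 3 (CGG, Arg): 4 synonymous substitutions.
Codon 4 (CAU, His): 1 synonymous substitution.
Total: 2 + 3 + 4 + 1 = 10.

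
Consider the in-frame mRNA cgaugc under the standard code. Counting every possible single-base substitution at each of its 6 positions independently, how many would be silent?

Codon 1 (CGA, Arg): 4 synonymous substitutions.
Codon 2 (UGC, Cys): 1 synonymous substitution.
Total: 4 + 1 = 5.

5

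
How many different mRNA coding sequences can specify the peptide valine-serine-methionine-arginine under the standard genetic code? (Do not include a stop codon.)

144

Val: 4 codons.
Ser: 6 codons.
Met: 1 codon.
Arg: 6 codons.
4 × 6 × 1 × 6 = 144.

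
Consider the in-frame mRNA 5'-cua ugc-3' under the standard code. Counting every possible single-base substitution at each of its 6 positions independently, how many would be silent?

Codon 1 (CUA, Leu): 4 synonymous substitutions.
Codon 2 (UGC, Cys): 1 synonymous substitution.
Total: 4 + 1 = 5.

5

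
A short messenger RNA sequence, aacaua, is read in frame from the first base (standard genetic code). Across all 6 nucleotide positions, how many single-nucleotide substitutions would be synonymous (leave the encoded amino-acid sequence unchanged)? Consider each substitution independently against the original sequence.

Codon 1 (AAC, Asn): 1 synonymous substitution.
Codon 2 (AUA, Ile): 2 synonymous substitutions.
Total: 1 + 2 = 3.

3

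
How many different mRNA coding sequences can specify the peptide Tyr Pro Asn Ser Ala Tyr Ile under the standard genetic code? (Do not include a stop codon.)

Tyr: 2 codons.
Pro: 4 codons.
Asn: 2 codons.
Ser: 6 codons.
Ala: 4 codons.
Tyr: 2 codons.
Ile: 3 codons.
2 × 4 × 2 × 6 × 4 × 2 × 3 = 2304.

2304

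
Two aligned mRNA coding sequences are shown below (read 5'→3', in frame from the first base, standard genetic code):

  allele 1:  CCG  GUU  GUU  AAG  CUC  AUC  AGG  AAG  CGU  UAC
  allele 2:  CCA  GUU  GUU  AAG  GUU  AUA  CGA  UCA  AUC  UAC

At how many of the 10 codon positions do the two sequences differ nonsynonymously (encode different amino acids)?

3

Codon 1: CCG Pro / CCA Pro — synonymous.
Codon 2: GUU Val / GUU Val — identical.
Codon 3: GUU Val / GUU Val — identical.
Codon 4: AAG Lys / AAG Lys — identical.
Codon 5: CUC Leu / GUU Val — nonsynonymous.
Codon 6: AUC Ile / AUA Ile — synonymous.
Codon 7: AGG Arg / CGA Arg — synonymous.
Codon 8: AAG Lys / UCA Ser — nonsynonymous.
Codon 9: CGU Arg / AUC Ile — nonsynonymous.
Codon 10: UAC Tyr / UAC Tyr — identical.
Nonsynonymous differences: 3.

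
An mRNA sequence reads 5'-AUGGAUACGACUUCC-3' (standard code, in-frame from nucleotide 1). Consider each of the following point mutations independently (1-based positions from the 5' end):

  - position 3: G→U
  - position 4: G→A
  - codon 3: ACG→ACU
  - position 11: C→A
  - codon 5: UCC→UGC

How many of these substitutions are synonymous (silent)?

Codon 1: AUG (Met) → AUU (Ile) — missense.
Codon 2: GAU (Asp) → AAU (Asn) — missense.
Codon 3: ACG (Thr) → ACU (Thr) — synonymous.
Codon 4: ACU (Thr) → AAU (Asn) — missense.
Codon 5: UCC (Ser) → UGC (Cys) — missense.
Synonymous: 1 of 5.

1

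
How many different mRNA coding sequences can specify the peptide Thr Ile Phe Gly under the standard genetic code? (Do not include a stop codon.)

96

Thr: 4 codons.
Ile: 3 codons.
Phe: 2 codons.
Gly: 4 codons.
4 × 3 × 2 × 4 = 96.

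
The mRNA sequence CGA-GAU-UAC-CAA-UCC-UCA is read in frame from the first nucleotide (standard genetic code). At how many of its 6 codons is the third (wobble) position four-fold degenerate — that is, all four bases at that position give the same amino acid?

3

Codon 1 CGA (Arg): third position 4-fold.
Codon 2 GAU (Asp): third position 2-fold.
Codon 3 UAC (Tyr): third position 2-fold.
Codon 4 CAA (Gln): third position 2-fold.
Codon 5 UCC (Ser): third position 4-fold.
Codon 6 UCA (Ser): third position 4-fold.
Four-fold degenerate third positions: 3.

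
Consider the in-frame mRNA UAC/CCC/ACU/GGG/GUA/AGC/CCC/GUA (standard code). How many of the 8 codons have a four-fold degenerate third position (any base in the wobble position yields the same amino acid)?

6

Codon 1 UAC (Tyr): third position 2-fold.
Codon 2 CCC (Pro): third position 4-fold.
Codon 3 ACU (Thr): third position 4-fold.
Codon 4 GGG (Gly): third position 4-fold.
Codon 5 GUA (Val): third position 4-fold.
Codon 6 AGC (Ser): third position 2-fold.
Codon 7 CCC (Pro): third position 4-fold.
Codon 8 GUA (Val): third position 4-fold.
Four-fold degenerate third positions: 6.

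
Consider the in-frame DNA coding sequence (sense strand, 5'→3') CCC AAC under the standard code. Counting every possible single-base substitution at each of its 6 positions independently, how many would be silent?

Codon 1 (CCC, Pro): 3 synonymous substitutions.
Codon 2 (AAC, Asn): 1 synonymous substitution.
Total: 3 + 1 = 4.

4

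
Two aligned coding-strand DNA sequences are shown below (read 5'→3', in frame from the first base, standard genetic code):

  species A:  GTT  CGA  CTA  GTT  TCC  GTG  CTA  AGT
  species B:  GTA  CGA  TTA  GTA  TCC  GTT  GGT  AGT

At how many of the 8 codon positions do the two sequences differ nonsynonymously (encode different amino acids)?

Codon 1: GTT Val / GTA Val — synonymous.
Codon 2: CGA Arg / CGA Arg — identical.
Codon 3: CTA Leu / TTA Leu — synonymous.
Codon 4: GTT Val / GTA Val — synonymous.
Codon 5: TCC Ser / TCC Ser — identical.
Codon 6: GTG Val / GTT Val — synonymous.
Codon 7: CTA Leu / GGT Gly — nonsynonymous.
Codon 8: AGT Ser / AGT Ser — identical.
Nonsynonymous differences: 1.

1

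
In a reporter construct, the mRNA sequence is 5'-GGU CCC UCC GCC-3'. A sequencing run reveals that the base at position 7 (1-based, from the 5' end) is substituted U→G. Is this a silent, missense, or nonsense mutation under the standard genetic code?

missense

Position 7 falls in codon 3: UCC → Ser.
After the substitution the codon is GCC → Ala.
Ser ≠ Ala, so this is a missense mutation.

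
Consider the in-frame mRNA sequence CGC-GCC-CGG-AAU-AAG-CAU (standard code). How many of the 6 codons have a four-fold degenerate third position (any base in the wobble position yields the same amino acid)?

Codon 1 CGC (Arg): third position 4-fold.
Codon 2 GCC (Ala): third position 4-fold.
Codon 3 CGG (Arg): third position 4-fold.
Codon 4 AAU (Asn): third position 2-fold.
Codon 5 AAG (Lys): third position 2-fold.
Codon 6 CAU (His): third position 2-fold.
Four-fold degenerate third positions: 3.

3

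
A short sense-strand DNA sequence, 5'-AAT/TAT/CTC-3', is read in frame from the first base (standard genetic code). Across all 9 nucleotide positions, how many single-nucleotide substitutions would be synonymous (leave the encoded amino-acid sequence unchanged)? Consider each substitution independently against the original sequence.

Codon 1 (AAT, Asn): 1 synonymous substitution.
Codon 2 (TAT, Tyr): 1 synonymous substitution.
Codon 3 (CTC, Leu): 3 synonymous substitutions.
Total: 1 + 1 + 3 = 5.

5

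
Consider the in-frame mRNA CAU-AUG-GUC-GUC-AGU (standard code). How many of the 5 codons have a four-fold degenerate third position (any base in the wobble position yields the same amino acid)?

2

Codon 1 CAU (His): third position 2-fold.
Codon 2 AUG (Met): third position 1-fold.
Codon 3 GUC (Val): third position 4-fold.
Codon 4 GUC (Val): third position 4-fold.
Codon 5 AGU (Ser): third position 2-fold.
Four-fold degenerate third positions: 2.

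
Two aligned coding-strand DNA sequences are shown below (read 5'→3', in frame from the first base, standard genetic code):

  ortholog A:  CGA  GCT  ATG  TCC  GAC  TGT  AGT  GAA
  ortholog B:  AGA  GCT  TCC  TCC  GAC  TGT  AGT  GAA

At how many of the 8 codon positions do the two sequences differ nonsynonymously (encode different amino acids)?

Codon 1: CGA Arg / AGA Arg — synonymous.
Codon 2: GCT Ala / GCT Ala — identical.
Codon 3: ATG Met / TCC Ser — nonsynonymous.
Codon 4: TCC Ser / TCC Ser — identical.
Codon 5: GAC Asp / GAC Asp — identical.
Codon 6: TGT Cys / TGT Cys — identical.
Codon 7: AGT Ser / AGT Ser — identical.
Codon 8: GAA Glu / GAA Glu — identical.
Nonsynonymous differences: 1.

1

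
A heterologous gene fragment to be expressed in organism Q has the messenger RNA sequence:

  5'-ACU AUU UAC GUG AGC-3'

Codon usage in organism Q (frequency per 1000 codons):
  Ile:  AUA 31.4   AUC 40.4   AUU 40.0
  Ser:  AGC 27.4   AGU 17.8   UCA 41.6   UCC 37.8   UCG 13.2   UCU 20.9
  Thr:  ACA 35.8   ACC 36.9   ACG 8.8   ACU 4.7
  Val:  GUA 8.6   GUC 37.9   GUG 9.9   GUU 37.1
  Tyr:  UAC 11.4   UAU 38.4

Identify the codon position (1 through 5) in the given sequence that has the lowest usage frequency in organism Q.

Codon 1 ACU (Thr): 4.7 per 1000.
Codon 2 AUU (Ile): 40.0 per 1000.
Codon 3 UAC (Tyr): 11.4 per 1000.
Codon 4 GUG (Val): 9.9 per 1000.
Codon 5 AGC (Ser): 27.4 per 1000.
Lowest frequency is 4.7 at codon 1.

1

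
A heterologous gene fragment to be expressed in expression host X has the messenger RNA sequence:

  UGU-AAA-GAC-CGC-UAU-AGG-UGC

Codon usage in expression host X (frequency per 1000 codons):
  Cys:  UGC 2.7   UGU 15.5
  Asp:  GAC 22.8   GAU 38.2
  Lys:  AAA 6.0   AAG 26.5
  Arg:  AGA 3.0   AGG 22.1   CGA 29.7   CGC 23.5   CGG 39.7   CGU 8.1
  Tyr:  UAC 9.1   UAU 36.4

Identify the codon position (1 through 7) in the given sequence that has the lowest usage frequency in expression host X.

7

Codon 1 UGU (Cys): 15.5 per 1000.
Codon 2 AAA (Lys): 6.0 per 1000.
Codon 3 GAC (Asp): 22.8 per 1000.
Codon 4 CGC (Arg): 23.5 per 1000.
Codon 5 UAU (Tyr): 36.4 per 1000.
Codon 6 AGG (Arg): 22.1 per 1000.
Codon 7 UGC (Cys): 2.7 per 1000.
Lowest frequency is 2.7 at codon 7.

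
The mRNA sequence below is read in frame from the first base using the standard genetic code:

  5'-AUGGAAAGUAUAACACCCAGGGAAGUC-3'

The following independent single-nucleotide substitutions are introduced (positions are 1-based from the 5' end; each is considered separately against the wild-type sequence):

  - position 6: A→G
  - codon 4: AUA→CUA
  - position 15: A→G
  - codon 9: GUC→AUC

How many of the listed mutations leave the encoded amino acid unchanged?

Codon 2: GAA (Glu) → GAG (Glu) — synonymous.
Codon 4: AUA (Ile) → CUA (Leu) — missense.
Codon 5: ACA (Thr) → ACG (Thr) — synonymous.
Codon 9: GUC (Val) → AUC (Ile) — missense.
Synonymous: 2 of 4.

2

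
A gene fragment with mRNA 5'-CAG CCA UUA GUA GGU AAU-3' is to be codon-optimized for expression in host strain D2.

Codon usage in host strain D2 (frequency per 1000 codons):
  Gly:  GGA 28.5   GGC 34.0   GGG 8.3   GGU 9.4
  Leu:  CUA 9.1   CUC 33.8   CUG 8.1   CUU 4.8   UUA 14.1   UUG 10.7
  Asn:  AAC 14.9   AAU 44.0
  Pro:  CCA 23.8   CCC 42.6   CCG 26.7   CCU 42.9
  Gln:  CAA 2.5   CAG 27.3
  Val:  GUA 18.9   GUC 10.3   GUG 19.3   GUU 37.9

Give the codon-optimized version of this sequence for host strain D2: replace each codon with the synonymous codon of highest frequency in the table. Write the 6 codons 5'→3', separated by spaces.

Codon 1 (Gln): best is CAG at 27.3.
Codon 2 (Pro): best is CCU at 42.9.
Codon 3 (Leu): best is CUC at 33.8.
Codon 4 (Val): best is GUU at 37.9.
Codon 5 (Gly): best is GGC at 34.0.
Codon 6 (Asn): best is AAU at 44.0.

CAG CCU CUC GUU GGC AAU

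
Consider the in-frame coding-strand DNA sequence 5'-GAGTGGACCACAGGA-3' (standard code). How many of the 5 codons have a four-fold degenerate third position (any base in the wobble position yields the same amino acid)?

3

Codon 1 GAG (Glu): third position 2-fold.
Codon 2 TGG (Trp): third position 1-fold.
Codon 3 ACC (Thr): third position 4-fold.
Codon 4 ACA (Thr): third position 4-fold.
Codon 5 GGA (Gly): third position 4-fold.
Four-fold degenerate third positions: 3.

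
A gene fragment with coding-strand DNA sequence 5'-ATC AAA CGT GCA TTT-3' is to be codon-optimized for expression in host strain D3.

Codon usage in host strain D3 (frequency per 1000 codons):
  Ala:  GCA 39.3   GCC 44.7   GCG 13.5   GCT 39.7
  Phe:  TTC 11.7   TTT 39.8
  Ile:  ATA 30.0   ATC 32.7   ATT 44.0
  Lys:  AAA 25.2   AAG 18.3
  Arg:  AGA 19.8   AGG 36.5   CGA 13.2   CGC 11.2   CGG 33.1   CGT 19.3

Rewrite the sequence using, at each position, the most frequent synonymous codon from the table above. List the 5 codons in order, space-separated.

Codon 1 (Ile): best is ATT at 44.0.
Codon 2 (Lys): best is AAA at 25.2.
Codon 3 (Arg): best is AGG at 36.5.
Codon 4 (Ala): best is GCC at 44.7.
Codon 5 (Phe): best is TTT at 39.8.

ATT AAA AGG GCC TTT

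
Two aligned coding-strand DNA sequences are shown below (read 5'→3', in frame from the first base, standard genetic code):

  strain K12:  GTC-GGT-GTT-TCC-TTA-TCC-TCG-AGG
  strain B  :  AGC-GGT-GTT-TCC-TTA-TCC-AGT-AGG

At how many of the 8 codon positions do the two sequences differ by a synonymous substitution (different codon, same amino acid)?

Codon 1: GTC Val / AGC Ser — nonsynonymous.
Codon 2: GGT Gly / GGT Gly — identical.
Codon 3: GTT Val / GTT Val — identical.
Codon 4: TCC Ser / TCC Ser — identical.
Codon 5: TTA Leu / TTA Leu — identical.
Codon 6: TCC Ser / TCC Ser — identical.
Codon 7: TCG Ser / AGT Ser — synonymous.
Codon 8: AGG Arg / AGG Arg — identical.
Synonymous differences: 1.

1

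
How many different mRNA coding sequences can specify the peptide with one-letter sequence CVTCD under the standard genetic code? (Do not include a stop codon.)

Cys: 2 codons.
Val: 4 codons.
Thr: 4 codons.
Cys: 2 codons.
Asp: 2 codons.
2 × 4 × 4 × 2 × 2 = 128.

128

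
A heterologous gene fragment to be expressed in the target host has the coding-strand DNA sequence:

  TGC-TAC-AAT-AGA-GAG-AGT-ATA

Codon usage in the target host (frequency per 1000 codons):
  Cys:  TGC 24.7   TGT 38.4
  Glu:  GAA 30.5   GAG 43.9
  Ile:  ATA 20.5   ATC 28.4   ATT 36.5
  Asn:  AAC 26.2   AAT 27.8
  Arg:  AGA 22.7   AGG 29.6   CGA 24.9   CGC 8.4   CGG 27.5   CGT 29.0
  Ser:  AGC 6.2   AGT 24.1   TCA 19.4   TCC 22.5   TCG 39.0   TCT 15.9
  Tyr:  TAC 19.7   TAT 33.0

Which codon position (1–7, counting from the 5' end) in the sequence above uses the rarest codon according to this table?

2

Codon 1 TGC (Cys): 24.7 per 1000.
Codon 2 TAC (Tyr): 19.7 per 1000.
Codon 3 AAT (Asn): 27.8 per 1000.
Codon 4 AGA (Arg): 22.7 per 1000.
Codon 5 GAG (Glu): 43.9 per 1000.
Codon 6 AGT (Ser): 24.1 per 1000.
Codon 7 ATA (Ile): 20.5 per 1000.
Lowest frequency is 19.7 at codon 2.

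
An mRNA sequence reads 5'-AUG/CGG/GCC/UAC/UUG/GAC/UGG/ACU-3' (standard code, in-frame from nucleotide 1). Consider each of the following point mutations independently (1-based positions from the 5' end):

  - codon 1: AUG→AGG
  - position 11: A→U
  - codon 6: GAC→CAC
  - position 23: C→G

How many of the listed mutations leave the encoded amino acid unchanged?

Codon 1: AUG (Met) → AGG (Arg) — missense.
Codon 4: UAC (Tyr) → UUC (Phe) — missense.
Codon 6: GAC (Asp) → CAC (His) — missense.
Codon 8: ACU (Thr) → AGU (Ser) — missense.
Synonymous: 0 of 4.

0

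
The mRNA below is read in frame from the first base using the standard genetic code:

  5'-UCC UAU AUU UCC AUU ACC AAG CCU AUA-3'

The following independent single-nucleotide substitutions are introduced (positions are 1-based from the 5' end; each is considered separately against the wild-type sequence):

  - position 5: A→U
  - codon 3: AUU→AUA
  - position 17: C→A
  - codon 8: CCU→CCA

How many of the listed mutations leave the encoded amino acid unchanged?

Codon 2: UAU (Tyr) → UUU (Phe) — missense.
Codon 3: AUU (Ile) → AUA (Ile) — synonymous.
Codon 6: ACC (Thr) → AAC (Asn) — missense.
Codon 8: CCU (Pro) → CCA (Pro) — synonymous.
Synonymous: 2 of 4.

2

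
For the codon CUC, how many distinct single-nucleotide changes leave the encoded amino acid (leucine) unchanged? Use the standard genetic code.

Position 1: none → 0 synonymous.
Position 2: none → 0 synonymous.
Position 3: CUU, CUA, CUG → 3 synonymous.
Total: 0 + 0 + 3 = 3.

3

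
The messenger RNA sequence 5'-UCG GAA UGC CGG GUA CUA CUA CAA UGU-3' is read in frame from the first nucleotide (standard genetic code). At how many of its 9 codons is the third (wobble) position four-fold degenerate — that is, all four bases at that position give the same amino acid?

5

Codon 1 UCG (Ser): third position 4-fold.
Codon 2 GAA (Glu): third position 2-fold.
Codon 3 UGC (Cys): third position 2-fold.
Codon 4 CGG (Arg): third position 4-fold.
Codon 5 GUA (Val): third position 4-fold.
Codon 6 CUA (Leu): third position 4-fold.
Codon 7 CUA (Leu): third position 4-fold.
Codon 8 CAA (Gln): third position 2-fold.
Codon 9 UGU (Cys): third position 2-fold.
Four-fold degenerate third positions: 5.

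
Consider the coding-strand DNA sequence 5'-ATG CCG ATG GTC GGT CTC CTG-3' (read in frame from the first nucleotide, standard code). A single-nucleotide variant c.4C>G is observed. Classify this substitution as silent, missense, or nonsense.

Position 4 falls in codon 2: CCG → Pro.
After the substitution the codon is GCG → Ala.
Pro ≠ Ala, so this is a missense mutation.

missense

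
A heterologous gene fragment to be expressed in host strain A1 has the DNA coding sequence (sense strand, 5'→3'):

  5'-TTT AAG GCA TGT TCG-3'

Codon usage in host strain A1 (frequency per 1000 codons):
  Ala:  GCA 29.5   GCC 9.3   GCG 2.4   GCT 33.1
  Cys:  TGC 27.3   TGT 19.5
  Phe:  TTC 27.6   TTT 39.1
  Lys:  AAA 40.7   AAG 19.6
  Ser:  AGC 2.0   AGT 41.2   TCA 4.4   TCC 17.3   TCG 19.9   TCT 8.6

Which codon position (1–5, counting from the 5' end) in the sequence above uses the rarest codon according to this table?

4

Codon 1 TTT (Phe): 39.1 per 1000.
Codon 2 AAG (Lys): 19.6 per 1000.
Codon 3 GCA (Ala): 29.5 per 1000.
Codon 4 TGT (Cys): 19.5 per 1000.
Codon 5 TCG (Ser): 19.9 per 1000.
Lowest frequency is 19.5 at codon 4.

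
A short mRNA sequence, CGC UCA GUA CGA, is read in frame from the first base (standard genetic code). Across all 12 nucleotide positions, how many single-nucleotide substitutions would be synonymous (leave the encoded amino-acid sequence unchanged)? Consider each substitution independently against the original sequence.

13

Codon 1 (CGC, Arg): 3 synonymous substitutions.
Codon 2 (UCA, Ser): 3 synonymous substitutions.
Codon 3 (GUA, Val): 3 synonymous substitutions.
Codon 4 (CGA, Arg): 4 synonymous substitutions.
Total: 3 + 3 + 3 + 4 = 13.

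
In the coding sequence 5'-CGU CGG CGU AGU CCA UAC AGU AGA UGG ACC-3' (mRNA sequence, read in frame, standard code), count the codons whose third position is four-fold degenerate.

5

Codon 1 CGU (Arg): third position 4-fold.
Codon 2 CGG (Arg): third position 4-fold.
Codon 3 CGU (Arg): third position 4-fold.
Codon 4 AGU (Ser): third position 2-fold.
Codon 5 CCA (Pro): third position 4-fold.
Codon 6 UAC (Tyr): third position 2-fold.
Codon 7 AGU (Ser): third position 2-fold.
Codon 8 AGA (Arg): third position 2-fold.
Codon 9 UGG (Trp): third position 1-fold.
Codon 10 ACC (Thr): third position 4-fold.
Four-fold degenerate third positions: 5.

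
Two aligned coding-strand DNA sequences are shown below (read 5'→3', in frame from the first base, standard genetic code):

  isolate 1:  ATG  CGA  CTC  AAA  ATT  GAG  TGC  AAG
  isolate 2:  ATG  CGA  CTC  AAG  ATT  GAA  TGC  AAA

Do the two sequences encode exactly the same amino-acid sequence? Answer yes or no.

yes

Codon 1: ATG Met / ATG Met — identical.
Codon 2: CGA Arg / CGA Arg — identical.
Codon 3: CTC Leu / CTC Leu — identical.
Codon 4: AAA Lys / AAG Lys — synonymous.
Codon 5: ATT Ile / ATT Ile — identical.
Codon 6: GAG Glu / GAA Glu — synonymous.
Codon 7: TGC Cys / TGC Cys — identical.
Codon 8: AAG Lys / AAA Lys — synonymous.
Nonsynonymous differences: 0 → same protein.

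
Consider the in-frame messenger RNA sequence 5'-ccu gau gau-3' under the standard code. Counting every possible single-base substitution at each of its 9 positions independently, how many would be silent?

5

Codon 1 (CCU, Pro): 3 synonymous substitutions.
Codon 2 (GAU, Asp): 1 synonymous substitution.
Codon 3 (GAU, Asp): 1 synonymous substitution.
Total: 3 + 1 + 1 = 5.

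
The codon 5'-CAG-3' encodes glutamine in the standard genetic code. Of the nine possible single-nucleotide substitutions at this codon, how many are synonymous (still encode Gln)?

Position 1: none → 0 synonymous.
Position 2: none → 0 synonymous.
Position 3: CAA → 1 synonymous.
Total: 0 + 0 + 1 = 1.

1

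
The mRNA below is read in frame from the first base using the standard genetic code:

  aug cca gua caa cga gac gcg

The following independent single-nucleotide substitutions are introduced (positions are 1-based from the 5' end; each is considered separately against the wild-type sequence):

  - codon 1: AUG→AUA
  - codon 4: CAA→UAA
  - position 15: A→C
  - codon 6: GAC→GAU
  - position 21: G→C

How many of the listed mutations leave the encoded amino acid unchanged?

Codon 1: AUG (Met) → AUA (Ile) — missense.
Codon 4: CAA (Gln) → UAA (Stop) — nonsense.
Codon 5: CGA (Arg) → CGC (Arg) — synonymous.
Codon 6: GAC (Asp) → GAU (Asp) — synonymous.
Codon 7: GCG (Ala) → GCC (Ala) — synonymous.
Synonymous: 3 of 5.

3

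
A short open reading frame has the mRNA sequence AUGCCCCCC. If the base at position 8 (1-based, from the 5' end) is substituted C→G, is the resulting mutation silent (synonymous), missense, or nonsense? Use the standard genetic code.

missense

Position 8 falls in codon 3: CCC → Pro.
After the substitution the codon is CGC → Arg.
Pro ≠ Arg, so this is a missense mutation.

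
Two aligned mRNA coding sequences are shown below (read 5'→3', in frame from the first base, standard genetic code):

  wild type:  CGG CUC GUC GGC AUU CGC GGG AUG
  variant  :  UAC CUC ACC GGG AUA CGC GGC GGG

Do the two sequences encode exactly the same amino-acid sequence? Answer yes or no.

no

Codon 1: CGG Arg / UAC Tyr — nonsynonymous.
Codon 2: CUC Leu / CUC Leu — identical.
Codon 3: GUC Val / ACC Thr — nonsynonymous.
Codon 4: GGC Gly / GGG Gly — synonymous.
Codon 5: AUU Ile / AUA Ile — synonymous.
Codon 6: CGC Arg / CGC Arg — identical.
Codon 7: GGG Gly / GGC Gly — synonymous.
Codon 8: AUG Met / GGG Gly — nonsynonymous.
Nonsynonymous differences: 3 → different protein.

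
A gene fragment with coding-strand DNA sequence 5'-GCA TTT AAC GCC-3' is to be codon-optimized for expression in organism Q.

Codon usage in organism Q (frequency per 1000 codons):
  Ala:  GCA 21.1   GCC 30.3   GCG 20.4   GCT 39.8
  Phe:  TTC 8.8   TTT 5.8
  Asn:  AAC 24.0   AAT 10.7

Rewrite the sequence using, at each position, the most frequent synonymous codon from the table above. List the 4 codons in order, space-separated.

Codon 1 (Ala): best is GCT at 39.8.
Codon 2 (Phe): best is TTC at 8.8.
Codon 3 (Asn): best is AAC at 24.0.
Codon 4 (Ala): best is GCT at 39.8.

GCT TTC AAC GCT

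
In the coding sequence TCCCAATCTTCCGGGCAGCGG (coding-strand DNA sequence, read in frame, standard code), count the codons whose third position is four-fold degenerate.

5

Codon 1 TCC (Ser): third position 4-fold.
Codon 2 CAA (Gln): third position 2-fold.
Codon 3 TCT (Ser): third position 4-fold.
Codon 4 TCC (Ser): third position 4-fold.
Codon 5 GGG (Gly): third position 4-fold.
Codon 6 CAG (Gln): third position 2-fold.
Codon 7 CGG (Arg): third position 4-fold.
Four-fold degenerate third positions: 5.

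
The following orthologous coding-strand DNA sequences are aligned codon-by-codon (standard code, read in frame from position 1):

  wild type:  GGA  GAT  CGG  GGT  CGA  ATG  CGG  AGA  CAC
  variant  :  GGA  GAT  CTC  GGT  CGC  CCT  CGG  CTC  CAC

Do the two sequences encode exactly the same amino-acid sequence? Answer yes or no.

no

Codon 1: GGA Gly / GGA Gly — identical.
Codon 2: GAT Asp / GAT Asp — identical.
Codon 3: CGG Arg / CTC Leu — nonsynonymous.
Codon 4: GGT Gly / GGT Gly — identical.
Codon 5: CGA Arg / CGC Arg — synonymous.
Codon 6: ATG Met / CCT Pro — nonsynonymous.
Codon 7: CGG Arg / CGG Arg — identical.
Codon 8: AGA Arg / CTC Leu — nonsynonymous.
Codon 9: CAC His / CAC His — identical.
Nonsynonymous differences: 3 → different protein.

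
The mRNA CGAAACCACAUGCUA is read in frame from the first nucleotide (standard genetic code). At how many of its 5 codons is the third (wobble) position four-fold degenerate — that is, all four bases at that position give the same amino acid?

2

Codon 1 CGA (Arg): third position 4-fold.
Codon 2 AAC (Asn): third position 2-fold.
Codon 3 CAC (His): third position 2-fold.
Codon 4 AUG (Met): third position 1-fold.
Codon 5 CUA (Leu): third position 4-fold.
Four-fold degenerate third positions: 2.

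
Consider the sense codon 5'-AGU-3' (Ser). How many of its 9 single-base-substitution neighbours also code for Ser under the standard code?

Position 1: none → 0 synonymous.
Position 2: none → 0 synonymous.
Position 3: AGC → 1 synonymous.
Total: 0 + 0 + 1 = 1.

1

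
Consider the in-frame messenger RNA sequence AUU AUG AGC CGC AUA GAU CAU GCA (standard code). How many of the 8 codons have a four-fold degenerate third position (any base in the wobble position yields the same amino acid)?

2

Codon 1 AUU (Ile): third position 3-fold.
Codon 2 AUG (Met): third position 1-fold.
Codon 3 AGC (Ser): third position 2-fold.
Codon 4 CGC (Arg): third position 4-fold.
Codon 5 AUA (Ile): third position 3-fold.
Codon 6 GAU (Asp): third position 2-fold.
Codon 7 CAU (His): third position 2-fold.
Codon 8 GCA (Ala): third position 4-fold.
Four-fold degenerate third positions: 2.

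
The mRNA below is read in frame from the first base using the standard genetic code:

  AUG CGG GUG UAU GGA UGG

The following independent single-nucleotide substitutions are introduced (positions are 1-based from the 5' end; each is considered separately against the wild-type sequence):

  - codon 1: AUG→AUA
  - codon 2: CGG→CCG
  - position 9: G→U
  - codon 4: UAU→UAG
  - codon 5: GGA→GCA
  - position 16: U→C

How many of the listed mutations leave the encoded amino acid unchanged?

Codon 1: AUG (Met) → AUA (Ile) — missense.
Codon 2: CGG (Arg) → CCG (Pro) — missense.
Codon 3: GUG (Val) → GUU (Val) — synonymous.
Codon 4: UAU (Tyr) → UAG (Stop) — nonsense.
Codon 5: GGA (Gly) → GCA (Ala) — missense.
Codon 6: UGG (Trp) → CGG (Arg) — missense.
Synonymous: 1 of 6.

1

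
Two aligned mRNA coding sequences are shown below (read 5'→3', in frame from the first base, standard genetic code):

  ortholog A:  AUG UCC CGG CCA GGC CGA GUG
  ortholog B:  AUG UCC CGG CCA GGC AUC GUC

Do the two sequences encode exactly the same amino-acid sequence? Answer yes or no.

Codon 1: AUG Met / AUG Met — identical.
Codon 2: UCC Ser / UCC Ser — identical.
Codon 3: CGG Arg / CGG Arg — identical.
Codon 4: CCA Pro / CCA Pro — identical.
Codon 5: GGC Gly / GGC Gly — identical.
Codon 6: CGA Arg / AUC Ile — nonsynonymous.
Codon 7: GUG Val / GUC Val — synonymous.
Nonsynonymous differences: 1 → different protein.

no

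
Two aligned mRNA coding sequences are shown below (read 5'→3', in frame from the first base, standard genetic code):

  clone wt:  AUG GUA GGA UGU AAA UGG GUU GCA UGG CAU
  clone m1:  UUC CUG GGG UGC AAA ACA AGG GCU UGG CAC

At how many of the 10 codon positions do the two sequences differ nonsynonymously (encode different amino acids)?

Codon 1: AUG Met / UUC Phe — nonsynonymous.
Codon 2: GUA Val / CUG Leu — nonsynonymous.
Codon 3: GGA Gly / GGG Gly — synonymous.
Codon 4: UGU Cys / UGC Cys — synonymous.
Codon 5: AAA Lys / AAA Lys — identical.
Codon 6: UGG Trp / ACA Thr — nonsynonymous.
Codon 7: GUU Val / AGG Arg — nonsynonymous.
Codon 8: GCA Ala / GCU Ala — synonymous.
Codon 9: UGG Trp / UGG Trp — identical.
Codon 10: CAU His / CAC His — synonymous.
Nonsynonymous differences: 4.

4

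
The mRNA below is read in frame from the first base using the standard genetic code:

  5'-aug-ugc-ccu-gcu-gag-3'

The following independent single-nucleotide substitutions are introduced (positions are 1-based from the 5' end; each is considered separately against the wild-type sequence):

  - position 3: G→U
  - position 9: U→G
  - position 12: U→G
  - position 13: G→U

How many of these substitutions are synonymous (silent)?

2

Codon 1: AUG (Met) → AUU (Ile) — missense.
Codon 3: CCU (Pro) → CCG (Pro) — synonymous.
Codon 4: GCU (Ala) → GCG (Ala) — synonymous.
Codon 5: GAG (Glu) → UAG (Stop) — nonsense.
Synonymous: 2 of 4.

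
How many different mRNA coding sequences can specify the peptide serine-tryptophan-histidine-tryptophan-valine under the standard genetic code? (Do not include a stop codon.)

48

Ser: 6 codons.
Trp: 1 codon.
His: 2 codons.
Trp: 1 codon.
Val: 4 codons.
6 × 1 × 2 × 1 × 4 = 48.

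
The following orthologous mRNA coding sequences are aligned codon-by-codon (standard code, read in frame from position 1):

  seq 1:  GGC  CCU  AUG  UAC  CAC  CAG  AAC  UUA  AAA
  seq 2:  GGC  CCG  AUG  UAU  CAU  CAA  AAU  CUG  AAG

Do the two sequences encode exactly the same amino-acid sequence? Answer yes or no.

yes

Codon 1: GGC Gly / GGC Gly — identical.
Codon 2: CCU Pro / CCG Pro — synonymous.
Codon 3: AUG Met / AUG Met — identical.
Codon 4: UAC Tyr / UAU Tyr — synonymous.
Codon 5: CAC His / CAU His — synonymous.
Codon 6: CAG Gln / CAA Gln — synonymous.
Codon 7: AAC Asn / AAU Asn — synonymous.
Codon 8: UUA Leu / CUG Leu — synonymous.
Codon 9: AAA Lys / AAG Lys — synonymous.
Nonsynonymous differences: 0 → same protein.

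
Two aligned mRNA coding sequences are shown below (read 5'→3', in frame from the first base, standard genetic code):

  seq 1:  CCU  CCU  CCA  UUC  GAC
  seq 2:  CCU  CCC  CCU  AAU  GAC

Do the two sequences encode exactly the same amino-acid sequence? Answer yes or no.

no

Codon 1: CCU Pro / CCU Pro — identical.
Codon 2: CCU Pro / CCC Pro — synonymous.
Codon 3: CCA Pro / CCU Pro — synonymous.
Codon 4: UUC Phe / AAU Asn — nonsynonymous.
Codon 5: GAC Asp / GAC Asp — identical.
Nonsynonymous differences: 1 → different protein.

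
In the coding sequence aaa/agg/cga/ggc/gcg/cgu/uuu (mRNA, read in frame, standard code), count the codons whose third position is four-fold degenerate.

4

Codon 1 AAA (Lys): third position 2-fold.
Codon 2 AGG (Arg): third position 2-fold.
Codon 3 CGA (Arg): third position 4-fold.
Codon 4 GGC (Gly): third position 4-fold.
Codon 5 GCG (Ala): third position 4-fold.
Codon 6 CGU (Arg): third position 4-fold.
Codon 7 UUU (Phe): third position 2-fold.
Four-fold degenerate third positions: 4.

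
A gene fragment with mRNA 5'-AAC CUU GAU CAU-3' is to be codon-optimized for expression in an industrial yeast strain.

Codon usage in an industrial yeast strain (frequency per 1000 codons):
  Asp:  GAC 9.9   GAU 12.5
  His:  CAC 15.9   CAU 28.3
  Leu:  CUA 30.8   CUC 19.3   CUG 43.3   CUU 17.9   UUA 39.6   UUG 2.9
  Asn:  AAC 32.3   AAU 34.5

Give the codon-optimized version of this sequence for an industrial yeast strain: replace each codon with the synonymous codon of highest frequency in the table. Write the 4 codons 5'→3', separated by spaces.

AAU CUG GAU CAU

Codon 1 (Asn): best is AAU at 34.5.
Codon 2 (Leu): best is CUG at 43.3.
Codon 3 (Asp): best is GAU at 12.5.
Codon 4 (His): best is CAU at 28.3.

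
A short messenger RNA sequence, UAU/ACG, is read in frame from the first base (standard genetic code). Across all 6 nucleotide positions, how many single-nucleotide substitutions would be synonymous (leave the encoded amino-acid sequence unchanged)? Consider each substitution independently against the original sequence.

4

Codon 1 (UAU, Tyr): 1 synonymous substitution.
Codon 2 (ACG, Thr): 3 synonymous substitutions.
Total: 1 + 3 = 4.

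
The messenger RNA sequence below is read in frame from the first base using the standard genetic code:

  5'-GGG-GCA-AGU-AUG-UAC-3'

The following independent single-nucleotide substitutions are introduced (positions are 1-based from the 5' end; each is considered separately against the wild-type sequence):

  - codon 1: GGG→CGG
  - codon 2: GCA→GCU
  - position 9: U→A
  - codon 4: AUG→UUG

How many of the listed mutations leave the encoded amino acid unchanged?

1

Codon 1: GGG (Gly) → CGG (Arg) — missense.
Codon 2: GCA (Ala) → GCU (Ala) — synonymous.
Codon 3: AGU (Ser) → AGA (Arg) — missense.
Codon 4: AUG (Met) → UUG (Leu) — missense.
Synonymous: 1 of 4.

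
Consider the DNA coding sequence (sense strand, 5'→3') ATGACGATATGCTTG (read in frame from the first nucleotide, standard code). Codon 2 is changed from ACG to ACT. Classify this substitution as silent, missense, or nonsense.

Position 6 falls in codon 2: ACG → Thr.
After the substitution the codon is ACT → Thr.
Both encode Thr, so the change is synonymous.

silent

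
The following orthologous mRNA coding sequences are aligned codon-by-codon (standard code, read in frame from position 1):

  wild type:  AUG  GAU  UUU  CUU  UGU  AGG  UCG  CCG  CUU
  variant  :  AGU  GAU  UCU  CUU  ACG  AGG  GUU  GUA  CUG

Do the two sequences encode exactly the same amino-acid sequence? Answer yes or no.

Codon 1: AUG Met / AGU Ser — nonsynonymous.
Codon 2: GAU Asp / GAU Asp — identical.
Codon 3: UUU Phe / UCU Ser — nonsynonymous.
Codon 4: CUU Leu / CUU Leu — identical.
Codon 5: UGU Cys / ACG Thr — nonsynonymous.
Codon 6: AGG Arg / AGG Arg — identical.
Codon 7: UCG Ser / GUU Val — nonsynonymous.
Codon 8: CCG Pro / GUA Val — nonsynonymous.
Codon 9: CUU Leu / CUG Leu — synonymous.
Nonsynonymous differences: 5 → different protein.

no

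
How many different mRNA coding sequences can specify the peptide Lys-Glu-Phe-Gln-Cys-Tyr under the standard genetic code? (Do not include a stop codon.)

Lys: 2 codons.
Glu: 2 codons.
Phe: 2 codons.
Gln: 2 codons.
Cys: 2 codons.
Tyr: 2 codons.
2 × 2 × 2 × 2 × 2 × 2 = 64.

64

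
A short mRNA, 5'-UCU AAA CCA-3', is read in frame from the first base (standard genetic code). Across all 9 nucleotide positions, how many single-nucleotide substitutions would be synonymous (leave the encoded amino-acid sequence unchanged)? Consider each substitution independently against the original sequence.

7

Codon 1 (UCU, Ser): 3 synonymous substitutions.
Codon 2 (AAA, Lys): 1 synonymous substitution.
Codon 3 (CCA, Pro): 3 synonymous substitutions.
Total: 3 + 1 + 3 = 7.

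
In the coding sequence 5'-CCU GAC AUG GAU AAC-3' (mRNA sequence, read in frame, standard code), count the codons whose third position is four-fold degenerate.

Codon 1 CCU (Pro): third position 4-fold.
Codon 2 GAC (Asp): third position 2-fold.
Codon 3 AUG (Met): third position 1-fold.
Codon 4 GAU (Asp): third position 2-fold.
Codon 5 AAC (Asn): third position 2-fold.
Four-fold degenerate third positions: 1.

1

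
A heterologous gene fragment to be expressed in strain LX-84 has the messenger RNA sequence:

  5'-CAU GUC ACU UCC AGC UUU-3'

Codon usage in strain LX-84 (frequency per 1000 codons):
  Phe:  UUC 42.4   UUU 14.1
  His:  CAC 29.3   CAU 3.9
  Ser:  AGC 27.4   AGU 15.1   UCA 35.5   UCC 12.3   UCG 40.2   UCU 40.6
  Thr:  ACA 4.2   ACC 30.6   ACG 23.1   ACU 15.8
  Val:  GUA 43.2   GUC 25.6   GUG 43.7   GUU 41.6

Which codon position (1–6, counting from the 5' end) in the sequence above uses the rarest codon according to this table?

Codon 1 CAU (His): 3.9 per 1000.
Codon 2 GUC (Val): 25.6 per 1000.
Codon 3 ACU (Thr): 15.8 per 1000.
Codon 4 UCC (Ser): 12.3 per 1000.
Codon 5 AGC (Ser): 27.4 per 1000.
Codon 6 UUU (Phe): 14.1 per 1000.
Lowest frequency is 3.9 at codon 1.

1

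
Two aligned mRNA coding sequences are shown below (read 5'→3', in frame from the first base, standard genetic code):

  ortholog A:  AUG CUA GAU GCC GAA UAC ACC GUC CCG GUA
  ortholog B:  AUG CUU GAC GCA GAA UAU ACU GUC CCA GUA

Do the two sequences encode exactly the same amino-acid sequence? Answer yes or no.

yes

Codon 1: AUG Met / AUG Met — identical.
Codon 2: CUA Leu / CUU Leu — synonymous.
Codon 3: GAU Asp / GAC Asp — synonymous.
Codon 4: GCC Ala / GCA Ala — synonymous.
Codon 5: GAA Glu / GAA Glu — identical.
Codon 6: UAC Tyr / UAU Tyr — synonymous.
Codon 7: ACC Thr / ACU Thr — synonymous.
Codon 8: GUC Val / GUC Val — identical.
Codon 9: CCG Pro / CCA Pro — synonymous.
Codon 10: GUA Val / GUA Val — identical.
Nonsynonymous differences: 0 → same protein.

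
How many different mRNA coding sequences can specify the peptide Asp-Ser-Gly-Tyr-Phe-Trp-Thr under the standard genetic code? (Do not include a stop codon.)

768

Asp: 2 codons.
Ser: 6 codons.
Gly: 4 codons.
Tyr: 2 codons.
Phe: 2 codons.
Trp: 1 codon.
Thr: 4 codons.
2 × 6 × 4 × 2 × 2 × 1 × 4 = 768.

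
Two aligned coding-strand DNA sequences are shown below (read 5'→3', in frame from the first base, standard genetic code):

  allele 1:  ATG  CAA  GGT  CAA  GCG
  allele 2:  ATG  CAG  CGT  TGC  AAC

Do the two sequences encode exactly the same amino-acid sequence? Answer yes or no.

no

Codon 1: ATG Met / ATG Met — identical.
Codon 2: CAA Gln / CAG Gln — synonymous.
Codon 3: GGT Gly / CGT Arg — nonsynonymous.
Codon 4: CAA Gln / TGC Cys — nonsynonymous.
Codon 5: GCG Ala / AAC Asn — nonsynonymous.
Nonsynonymous differences: 3 → different protein.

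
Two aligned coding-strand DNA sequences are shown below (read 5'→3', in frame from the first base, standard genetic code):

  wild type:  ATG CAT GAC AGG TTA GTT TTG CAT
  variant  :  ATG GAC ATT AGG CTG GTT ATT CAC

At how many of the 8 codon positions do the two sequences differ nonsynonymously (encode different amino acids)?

Codon 1: ATG Met / ATG Met — identical.
Codon 2: CAT His / GAC Asp — nonsynonymous.
Codon 3: GAC Asp / ATT Ile — nonsynonymous.
Codon 4: AGG Arg / AGG Arg — identical.
Codon 5: TTA Leu / CTG Leu — synonymous.
Codon 6: GTT Val / GTT Val — identical.
Codon 7: TTG Leu / ATT Ile — nonsynonymous.
Codon 8: CAT His / CAC His — synonymous.
Nonsynonymous differences: 3.

3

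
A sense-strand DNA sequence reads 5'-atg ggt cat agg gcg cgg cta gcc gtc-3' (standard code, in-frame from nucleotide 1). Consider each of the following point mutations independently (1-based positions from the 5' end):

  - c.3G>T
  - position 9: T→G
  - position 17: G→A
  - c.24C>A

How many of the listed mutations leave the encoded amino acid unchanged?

1

Codon 1: ATG (Met) → ATT (Ile) — missense.
Codon 3: CAT (His) → CAG (Gln) — missense.
Codon 6: CGG (Arg) → CAG (Gln) — missense.
Codon 8: GCC (Ala) → GCA (Ala) — synonymous.
Synonymous: 1 of 4.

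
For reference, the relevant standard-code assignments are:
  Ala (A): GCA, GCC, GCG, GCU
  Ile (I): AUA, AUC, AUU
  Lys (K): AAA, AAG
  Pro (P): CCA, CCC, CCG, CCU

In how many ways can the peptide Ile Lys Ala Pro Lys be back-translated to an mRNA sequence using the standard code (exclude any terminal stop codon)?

Ile: 3 codons.
Lys: 2 codons.
Ala: 4 codons.
Pro: 4 codons.
Lys: 2 codons.
3 × 2 × 4 × 4 × 2 = 192.

192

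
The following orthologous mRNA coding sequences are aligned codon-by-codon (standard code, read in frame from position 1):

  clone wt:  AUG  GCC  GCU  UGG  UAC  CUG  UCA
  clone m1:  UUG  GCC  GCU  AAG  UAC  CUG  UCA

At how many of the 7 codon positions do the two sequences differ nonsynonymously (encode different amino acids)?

2

Codon 1: AUG Met / UUG Leu — nonsynonymous.
Codon 2: GCC Ala / GCC Ala — identical.
Codon 3: GCU Ala / GCU Ala — identical.
Codon 4: UGG Trp / AAG Lys — nonsynonymous.
Codon 5: UAC Tyr / UAC Tyr — identical.
Codon 6: CUG Leu / CUG Leu — identical.
Codon 7: UCA Ser / UCA Ser — identical.
Nonsynonymous differences: 2.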